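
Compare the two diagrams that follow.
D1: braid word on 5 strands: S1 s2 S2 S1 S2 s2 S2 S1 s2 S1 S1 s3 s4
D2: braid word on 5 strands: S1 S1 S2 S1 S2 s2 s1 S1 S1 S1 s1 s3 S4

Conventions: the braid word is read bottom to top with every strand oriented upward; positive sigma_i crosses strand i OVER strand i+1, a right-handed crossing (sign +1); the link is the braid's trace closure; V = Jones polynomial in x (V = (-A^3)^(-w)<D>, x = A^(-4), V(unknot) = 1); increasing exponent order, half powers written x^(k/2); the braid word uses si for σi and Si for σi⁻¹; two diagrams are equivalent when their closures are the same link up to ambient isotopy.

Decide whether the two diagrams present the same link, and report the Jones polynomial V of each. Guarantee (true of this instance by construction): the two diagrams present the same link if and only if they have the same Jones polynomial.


equivalent: yes
D1 (bracket A^-3 + A^5 - A^9 + A^13; 13 crossings at w = -3): V = -x^(-11/2) + x^(-9/2) - x^(-7/2) - x^(-3/2)
D2 (bracket A^-9 + A^-1 - A^3 + A^7; 13 crossings at w = -5): V = -x^(-11/2) + x^(-9/2) - x^(-7/2) - x^(-3/2)
key observation: all 2 diagrams share one V(x), hence one class


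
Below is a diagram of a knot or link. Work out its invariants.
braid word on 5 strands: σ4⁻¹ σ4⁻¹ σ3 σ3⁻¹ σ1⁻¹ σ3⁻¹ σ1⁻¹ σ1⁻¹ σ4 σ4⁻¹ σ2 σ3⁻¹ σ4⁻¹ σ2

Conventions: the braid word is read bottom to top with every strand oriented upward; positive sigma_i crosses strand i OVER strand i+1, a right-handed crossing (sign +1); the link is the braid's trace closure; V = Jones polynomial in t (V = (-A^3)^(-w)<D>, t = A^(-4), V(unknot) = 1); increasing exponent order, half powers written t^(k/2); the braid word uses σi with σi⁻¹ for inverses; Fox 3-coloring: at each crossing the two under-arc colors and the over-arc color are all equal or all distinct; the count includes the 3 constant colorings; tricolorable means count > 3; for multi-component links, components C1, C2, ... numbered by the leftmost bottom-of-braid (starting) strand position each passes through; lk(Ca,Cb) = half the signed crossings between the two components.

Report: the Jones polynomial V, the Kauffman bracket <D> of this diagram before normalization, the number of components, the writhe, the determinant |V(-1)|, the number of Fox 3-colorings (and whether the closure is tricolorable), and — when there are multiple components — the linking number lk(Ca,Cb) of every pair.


Jones polynomial: V(t) = t^-10 - 3t^-9 + 4t^-8 - 6t^-7 + 8t^-6 - 7t^-5 + 6t^-4 - 5t^-3 + 3t^-2 - t^-1 + 1
<D> = A^-18 - A^-14 + 3A^-10 - 5A^-6 + 6A^-2 - 7A^2 + 8A^6 - 6A^10 + 4A^14 - 3A^18 + A^22; writhe -6
components 1, writhe -6 (14 crossings)
3-colorings: 27 of 3^14, det 45 — tricolorable
note: det 45 = |V(-1)|; divisible by 3, so tricolorable


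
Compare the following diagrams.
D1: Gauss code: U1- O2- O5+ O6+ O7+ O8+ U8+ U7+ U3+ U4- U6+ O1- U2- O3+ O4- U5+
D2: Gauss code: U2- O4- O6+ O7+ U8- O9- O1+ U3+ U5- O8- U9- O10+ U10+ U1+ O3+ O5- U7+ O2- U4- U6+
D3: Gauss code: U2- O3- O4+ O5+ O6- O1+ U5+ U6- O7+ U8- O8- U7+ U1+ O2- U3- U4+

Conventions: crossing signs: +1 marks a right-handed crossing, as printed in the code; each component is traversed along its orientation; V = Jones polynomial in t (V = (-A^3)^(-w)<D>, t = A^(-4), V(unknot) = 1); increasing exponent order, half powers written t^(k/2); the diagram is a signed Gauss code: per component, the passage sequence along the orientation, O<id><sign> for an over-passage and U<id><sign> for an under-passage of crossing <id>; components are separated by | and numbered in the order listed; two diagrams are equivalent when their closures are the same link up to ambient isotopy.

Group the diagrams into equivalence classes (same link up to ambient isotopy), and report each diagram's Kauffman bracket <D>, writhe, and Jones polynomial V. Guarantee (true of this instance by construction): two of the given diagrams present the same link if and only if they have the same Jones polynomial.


classes: {D1, D2, D3}
V(D1) = 1  [8 crossings, <D> = A^6, w = +2]
V(D2) = 1  (w 0, c 10, <D> = 1)
V(D3) = 1  (w 0, c 8, <D> = 1)
insight: all 3 diagrams share one V(t), hence one class


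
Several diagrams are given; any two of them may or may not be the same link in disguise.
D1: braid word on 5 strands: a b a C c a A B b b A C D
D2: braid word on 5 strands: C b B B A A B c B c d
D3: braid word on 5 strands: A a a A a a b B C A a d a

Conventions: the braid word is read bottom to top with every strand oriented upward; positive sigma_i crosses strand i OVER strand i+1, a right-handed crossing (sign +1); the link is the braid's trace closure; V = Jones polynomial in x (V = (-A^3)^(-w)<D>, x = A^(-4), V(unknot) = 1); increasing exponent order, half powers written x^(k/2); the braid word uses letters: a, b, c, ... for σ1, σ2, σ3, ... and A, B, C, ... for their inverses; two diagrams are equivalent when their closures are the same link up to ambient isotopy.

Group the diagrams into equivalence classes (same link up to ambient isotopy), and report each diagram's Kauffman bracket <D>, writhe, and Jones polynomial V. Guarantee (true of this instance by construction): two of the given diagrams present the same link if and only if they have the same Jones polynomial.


grouping into links: {D1} | {D2} | {D3}
V(D1) = -x^(1/2) - x^(5/2)  (w +1, c 13, <D> = A^-7 + A)
V(D2) = x^(-13/2) - x^(-11/2) + x^(-9/2) - 2x^(-7/2) - x^(-3/2)  (w -3, c 11, <D> = A^-3 + 2A^5 - A^9 + A^13 - A^17)
D3 (bracket -A^-9 + A^-1 + A^3 + A^7; 13 crossings at w = +3): V = -x^(1/2) - x^(3/2) - x^(5/2) + x^(9/2)
why: 3 values of V(x) split the 3 diagrams


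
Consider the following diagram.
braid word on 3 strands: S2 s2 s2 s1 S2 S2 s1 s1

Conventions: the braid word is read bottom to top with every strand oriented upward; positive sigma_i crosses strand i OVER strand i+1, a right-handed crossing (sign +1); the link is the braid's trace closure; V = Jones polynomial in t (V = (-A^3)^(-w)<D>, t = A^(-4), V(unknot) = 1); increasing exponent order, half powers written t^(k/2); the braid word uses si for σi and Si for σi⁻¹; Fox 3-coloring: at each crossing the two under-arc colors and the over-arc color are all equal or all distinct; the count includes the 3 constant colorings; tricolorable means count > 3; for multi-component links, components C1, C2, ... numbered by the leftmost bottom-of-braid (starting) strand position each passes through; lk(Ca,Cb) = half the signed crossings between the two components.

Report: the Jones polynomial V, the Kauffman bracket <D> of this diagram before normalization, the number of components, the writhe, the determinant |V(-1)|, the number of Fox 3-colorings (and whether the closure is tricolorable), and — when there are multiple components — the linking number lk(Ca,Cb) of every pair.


Jones polynomial: V(t) = 1
<D> = A^6; writhe +2
components 1, writhe +2 (8 crossings)
3-colorings: 3 of 3^8, det 1 — not tricolorable
note: |V(-1)| = 1: so not tricolorable, since 3 does not divide 1


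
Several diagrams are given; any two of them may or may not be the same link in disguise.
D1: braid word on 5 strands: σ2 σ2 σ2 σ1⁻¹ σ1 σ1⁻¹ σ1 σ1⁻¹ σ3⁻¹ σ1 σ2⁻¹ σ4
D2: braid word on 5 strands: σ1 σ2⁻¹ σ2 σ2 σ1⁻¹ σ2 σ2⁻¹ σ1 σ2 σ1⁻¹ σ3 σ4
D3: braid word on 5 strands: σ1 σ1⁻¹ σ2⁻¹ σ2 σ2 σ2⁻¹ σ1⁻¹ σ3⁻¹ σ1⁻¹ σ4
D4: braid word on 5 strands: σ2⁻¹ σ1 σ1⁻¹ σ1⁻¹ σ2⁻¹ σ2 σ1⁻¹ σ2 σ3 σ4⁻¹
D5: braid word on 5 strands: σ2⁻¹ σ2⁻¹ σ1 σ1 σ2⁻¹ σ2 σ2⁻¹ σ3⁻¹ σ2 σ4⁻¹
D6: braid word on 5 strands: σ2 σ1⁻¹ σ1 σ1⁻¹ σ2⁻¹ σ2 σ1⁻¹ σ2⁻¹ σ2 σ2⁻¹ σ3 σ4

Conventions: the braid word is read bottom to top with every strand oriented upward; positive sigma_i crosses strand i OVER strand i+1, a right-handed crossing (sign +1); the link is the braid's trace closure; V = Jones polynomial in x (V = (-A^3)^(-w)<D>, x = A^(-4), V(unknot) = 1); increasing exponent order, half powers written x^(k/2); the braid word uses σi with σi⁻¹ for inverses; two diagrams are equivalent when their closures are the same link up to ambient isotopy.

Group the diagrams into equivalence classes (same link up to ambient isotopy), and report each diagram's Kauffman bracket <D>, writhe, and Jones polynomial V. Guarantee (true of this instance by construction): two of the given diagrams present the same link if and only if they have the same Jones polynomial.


classes: {D1, D2} | {D3, D4, D6} | {D5}
V(D1) = 1 + x + x^2 + x^3  [12 crossings, <D> = A^-6 + A^-2 + A^2 + A^6, w = +2]
V(D2) = 1 + x + x^2 + x^3  [12 crossings, <D> = 1 + A^4 + A^8 + A^12, w = +4]
D3 (bracket A^-6 + A^-2 + A^2 + A^6; 10 crossings at w = -2): V = x^-3 + x^-2 + x^-1 + 1
D4 (bracket A^-6 + A^-2 + A^2 + A^6; 10 crossings at w = -2): V = x^-3 + x^-2 + x^-1 + 1
D5 (bracket A^-14 + 2A^-6 + A^2; 10 crossings at w = -2): V = x^-2 + 2 + x^2
D6 (bracket 1 + A^4 + A^8 + A^12; 12 crossings at w = 0): V = x^-3 + x^-2 + x^-1 + 1
note: V(x) takes 3 values over 6 diagrams, fixing the grouping


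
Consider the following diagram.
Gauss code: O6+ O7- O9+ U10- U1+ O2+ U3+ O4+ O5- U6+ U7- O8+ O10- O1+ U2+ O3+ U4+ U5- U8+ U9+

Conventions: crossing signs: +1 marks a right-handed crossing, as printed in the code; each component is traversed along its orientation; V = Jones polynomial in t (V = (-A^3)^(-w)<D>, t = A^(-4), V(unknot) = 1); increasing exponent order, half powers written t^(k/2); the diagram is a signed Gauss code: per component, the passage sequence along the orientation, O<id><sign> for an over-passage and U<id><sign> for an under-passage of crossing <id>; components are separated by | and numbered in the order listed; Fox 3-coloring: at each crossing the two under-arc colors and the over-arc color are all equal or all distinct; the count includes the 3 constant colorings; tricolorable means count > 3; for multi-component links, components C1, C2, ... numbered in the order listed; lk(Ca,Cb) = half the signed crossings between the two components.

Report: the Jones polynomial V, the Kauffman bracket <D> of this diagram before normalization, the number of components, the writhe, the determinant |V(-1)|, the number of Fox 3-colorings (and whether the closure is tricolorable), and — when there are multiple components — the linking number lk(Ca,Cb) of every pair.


V = t + t^3 - t^4
<D> = -A^-4 + 1 + A^8 (w = +4)
1 component over 10 crossings, w = +4
9 Fox colorings among 3^10, |V(-1)| = 3: tricolorable
why: the span of V is 3, forcing >= 3 crossings in any diagram


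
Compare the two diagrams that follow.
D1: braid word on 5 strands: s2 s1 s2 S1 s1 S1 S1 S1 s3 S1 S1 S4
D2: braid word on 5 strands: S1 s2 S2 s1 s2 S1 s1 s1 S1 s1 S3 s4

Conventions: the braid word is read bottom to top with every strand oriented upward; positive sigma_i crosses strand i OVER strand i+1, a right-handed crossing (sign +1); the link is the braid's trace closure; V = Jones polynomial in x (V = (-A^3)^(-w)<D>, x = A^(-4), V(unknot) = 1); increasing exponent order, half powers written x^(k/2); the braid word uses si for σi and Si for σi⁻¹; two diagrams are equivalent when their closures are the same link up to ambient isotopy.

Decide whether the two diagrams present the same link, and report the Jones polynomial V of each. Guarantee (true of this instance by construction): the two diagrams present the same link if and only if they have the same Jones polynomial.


equivalent: no
D1 (bracket A^-2 + A^6 - A^10; 12 crossings at w = -2): V = -x^-4 + x^-3 + x^-1
V(D2) = 1  [12 crossings, <D> = A^6, w = +2]
observation: V(x) takes 2 values over 2 diagrams, fixing the grouping


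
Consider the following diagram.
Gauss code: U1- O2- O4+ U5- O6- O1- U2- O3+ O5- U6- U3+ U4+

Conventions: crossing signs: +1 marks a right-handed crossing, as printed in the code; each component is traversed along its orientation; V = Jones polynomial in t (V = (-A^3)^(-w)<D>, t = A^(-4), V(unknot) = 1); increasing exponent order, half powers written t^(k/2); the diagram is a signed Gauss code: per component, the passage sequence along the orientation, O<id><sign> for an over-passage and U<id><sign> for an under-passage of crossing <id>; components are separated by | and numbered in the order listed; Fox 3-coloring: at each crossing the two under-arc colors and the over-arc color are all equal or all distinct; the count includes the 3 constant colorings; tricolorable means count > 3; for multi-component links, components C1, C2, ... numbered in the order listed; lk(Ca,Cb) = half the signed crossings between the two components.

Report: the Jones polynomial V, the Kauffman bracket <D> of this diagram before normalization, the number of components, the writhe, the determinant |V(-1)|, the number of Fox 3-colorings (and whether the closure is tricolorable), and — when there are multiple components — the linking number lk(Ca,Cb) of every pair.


Jones polynomial: V(t) = -t^-4 + t^-3 + t^-1
<D> = A^-2 + A^6 - A^10; writhe -2
components 1, writhe -2 (6 crossings)
3-colorings: 9 of 3^6, det 3 — tricolorable
note: the span of V is 3, forcing >= 3 crossings in any diagram


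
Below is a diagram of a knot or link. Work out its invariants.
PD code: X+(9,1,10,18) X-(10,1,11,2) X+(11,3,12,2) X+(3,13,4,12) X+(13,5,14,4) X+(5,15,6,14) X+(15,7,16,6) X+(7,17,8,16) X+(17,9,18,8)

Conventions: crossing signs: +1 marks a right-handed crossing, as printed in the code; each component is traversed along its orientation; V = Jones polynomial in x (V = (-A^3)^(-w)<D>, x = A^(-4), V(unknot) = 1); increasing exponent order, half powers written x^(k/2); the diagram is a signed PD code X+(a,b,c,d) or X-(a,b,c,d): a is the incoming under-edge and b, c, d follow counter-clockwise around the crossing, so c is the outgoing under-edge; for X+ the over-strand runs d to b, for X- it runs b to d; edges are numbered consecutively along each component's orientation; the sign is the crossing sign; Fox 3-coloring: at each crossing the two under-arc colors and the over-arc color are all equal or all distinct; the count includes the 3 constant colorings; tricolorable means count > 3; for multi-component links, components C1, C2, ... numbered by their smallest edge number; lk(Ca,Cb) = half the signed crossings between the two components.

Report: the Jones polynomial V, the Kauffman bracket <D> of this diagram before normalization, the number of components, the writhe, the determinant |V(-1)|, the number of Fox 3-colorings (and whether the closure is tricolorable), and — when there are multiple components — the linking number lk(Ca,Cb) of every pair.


V = x^3 + x^5 - x^6 + x^7 - x^8 + x^9 - x^10
<D> = A^-19 - A^-15 + A^-11 - A^-7 + A^-3 - A - A^9 (w = +7)
1 component over 9 crossings, w = +7
3 Fox colorings among 3^9, |V(-1)| = 7: not tricolorable
why: V spans 7 powers of x: at least 7 crossings in any diagram


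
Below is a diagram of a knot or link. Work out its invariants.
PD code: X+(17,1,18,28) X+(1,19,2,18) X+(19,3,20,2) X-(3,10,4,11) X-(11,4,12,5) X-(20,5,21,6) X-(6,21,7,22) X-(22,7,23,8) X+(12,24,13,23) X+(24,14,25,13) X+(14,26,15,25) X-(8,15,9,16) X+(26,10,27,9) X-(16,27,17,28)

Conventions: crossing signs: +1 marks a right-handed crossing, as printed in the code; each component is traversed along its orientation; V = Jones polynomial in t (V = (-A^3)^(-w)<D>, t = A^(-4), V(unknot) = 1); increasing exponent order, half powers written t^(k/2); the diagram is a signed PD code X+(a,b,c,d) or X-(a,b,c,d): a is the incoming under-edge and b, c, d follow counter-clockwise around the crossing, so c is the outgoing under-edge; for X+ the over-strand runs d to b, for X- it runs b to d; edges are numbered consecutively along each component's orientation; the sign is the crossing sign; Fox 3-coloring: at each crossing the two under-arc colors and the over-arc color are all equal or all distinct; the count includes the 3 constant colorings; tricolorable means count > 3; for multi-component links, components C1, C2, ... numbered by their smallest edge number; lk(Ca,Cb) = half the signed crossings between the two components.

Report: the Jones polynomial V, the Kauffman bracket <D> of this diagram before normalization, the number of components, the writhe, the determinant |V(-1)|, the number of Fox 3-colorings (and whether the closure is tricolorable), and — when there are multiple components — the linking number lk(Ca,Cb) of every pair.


Jones polynomial: V(t) = -t^-5 + 3t^-4 - 6t^-3 + 10t^-2 - 12t^-1 + 13 - 12t + 10t^2 - 6t^3 + 3t^4 - t^5
<D> = -A^-20 + 3A^-16 - 6A^-12 + 10A^-8 - 12A^-4 + 13 - 12A^4 + 10A^8 - 6A^12 + 3A^16 - A^20; writhe 0
components 1, writhe 0 (14 crossings)
3-colorings: 3 of 3^14, det 77 — not tricolorable
note: |V(-1)| = 77: so not tricolorable, since 3 does not divide 77


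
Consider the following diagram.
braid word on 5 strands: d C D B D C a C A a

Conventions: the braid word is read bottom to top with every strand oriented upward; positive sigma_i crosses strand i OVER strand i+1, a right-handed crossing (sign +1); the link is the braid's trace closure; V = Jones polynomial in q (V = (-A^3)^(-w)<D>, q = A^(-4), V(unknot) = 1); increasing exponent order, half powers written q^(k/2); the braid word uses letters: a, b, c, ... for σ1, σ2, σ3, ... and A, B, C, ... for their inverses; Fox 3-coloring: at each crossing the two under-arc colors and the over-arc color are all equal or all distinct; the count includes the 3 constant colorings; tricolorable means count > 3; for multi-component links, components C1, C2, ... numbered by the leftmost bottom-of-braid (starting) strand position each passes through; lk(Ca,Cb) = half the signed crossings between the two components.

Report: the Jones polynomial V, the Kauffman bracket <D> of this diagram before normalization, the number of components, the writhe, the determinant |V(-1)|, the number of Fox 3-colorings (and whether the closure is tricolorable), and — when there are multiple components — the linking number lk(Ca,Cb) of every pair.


V = -q^-6 + q^-5 - q^-4 + 2q^-3 - q^-2 + q^-1
<D> = A^-8 - A^-4 + 2 - A^4 + A^8 - A^12 (w = -4)
1 component over 10 crossings, w = -4
3 Fox colorings among 3^10, |V(-1)| = 7: not tricolorable
why: w = -4 shifts under R1 moves; the (-A^3)^(4) factor cancels that in V


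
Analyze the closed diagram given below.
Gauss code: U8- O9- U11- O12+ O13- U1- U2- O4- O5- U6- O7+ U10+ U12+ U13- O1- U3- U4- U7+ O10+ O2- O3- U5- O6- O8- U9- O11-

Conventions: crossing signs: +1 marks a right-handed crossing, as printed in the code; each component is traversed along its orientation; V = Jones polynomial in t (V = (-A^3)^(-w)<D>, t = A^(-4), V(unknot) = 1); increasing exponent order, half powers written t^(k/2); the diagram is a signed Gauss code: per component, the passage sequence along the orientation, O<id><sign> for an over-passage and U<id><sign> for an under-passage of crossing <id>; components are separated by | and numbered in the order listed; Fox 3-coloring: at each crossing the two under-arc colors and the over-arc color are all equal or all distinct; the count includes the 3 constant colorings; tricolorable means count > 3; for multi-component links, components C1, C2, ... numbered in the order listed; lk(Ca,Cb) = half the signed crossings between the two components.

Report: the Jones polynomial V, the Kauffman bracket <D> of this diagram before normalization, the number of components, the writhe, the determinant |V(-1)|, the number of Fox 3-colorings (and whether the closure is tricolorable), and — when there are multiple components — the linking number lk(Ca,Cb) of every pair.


V(t) = t^-10 - 2t^-9 + 2t^-8 - 4t^-7 + 4t^-6 - 3t^-5 + 3t^-4 - t^-3 + t^-2
bracket: -A^-13 + A^-9 - 3A^-5 + 3A^-1 - 4A^3 + 4A^7 - 2A^11 + 2A^15 - A^19, w = -7
1 component, writhe -7, over 13 crossings
det 21, colorings 9 of 3^13 — tricolorable
observation: w = -7 (over 13 crossings) is diagram-only; (-A^3)^(7) removes it from V


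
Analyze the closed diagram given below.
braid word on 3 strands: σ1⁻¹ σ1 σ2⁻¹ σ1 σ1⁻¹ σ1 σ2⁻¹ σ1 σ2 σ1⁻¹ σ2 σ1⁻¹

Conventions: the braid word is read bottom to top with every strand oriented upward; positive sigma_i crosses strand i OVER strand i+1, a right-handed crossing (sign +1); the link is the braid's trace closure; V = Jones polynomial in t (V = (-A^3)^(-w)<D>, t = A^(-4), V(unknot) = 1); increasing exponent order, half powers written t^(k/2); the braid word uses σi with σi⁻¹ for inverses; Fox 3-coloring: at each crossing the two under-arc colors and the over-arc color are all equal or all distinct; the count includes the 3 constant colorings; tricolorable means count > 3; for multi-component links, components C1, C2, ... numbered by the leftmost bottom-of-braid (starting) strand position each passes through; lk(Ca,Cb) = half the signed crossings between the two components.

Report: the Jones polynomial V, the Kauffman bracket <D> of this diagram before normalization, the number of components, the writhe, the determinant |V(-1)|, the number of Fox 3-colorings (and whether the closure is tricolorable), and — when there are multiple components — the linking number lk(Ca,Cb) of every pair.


V = -t^-3 + t^-2 - t^-1 + 3 - t + t^2 - t^3
<D> = -A^-12 + A^-8 - A^-4 + 3 - A^4 + A^8 - A^12 (w = 0)
1 component over 12 crossings, w = 0
27 Fox colorings among 3^12, |V(-1)| = 9: tricolorable
why: w = 0 shifts under R1 moves; the (-A^3)^(0) factor cancels that in V


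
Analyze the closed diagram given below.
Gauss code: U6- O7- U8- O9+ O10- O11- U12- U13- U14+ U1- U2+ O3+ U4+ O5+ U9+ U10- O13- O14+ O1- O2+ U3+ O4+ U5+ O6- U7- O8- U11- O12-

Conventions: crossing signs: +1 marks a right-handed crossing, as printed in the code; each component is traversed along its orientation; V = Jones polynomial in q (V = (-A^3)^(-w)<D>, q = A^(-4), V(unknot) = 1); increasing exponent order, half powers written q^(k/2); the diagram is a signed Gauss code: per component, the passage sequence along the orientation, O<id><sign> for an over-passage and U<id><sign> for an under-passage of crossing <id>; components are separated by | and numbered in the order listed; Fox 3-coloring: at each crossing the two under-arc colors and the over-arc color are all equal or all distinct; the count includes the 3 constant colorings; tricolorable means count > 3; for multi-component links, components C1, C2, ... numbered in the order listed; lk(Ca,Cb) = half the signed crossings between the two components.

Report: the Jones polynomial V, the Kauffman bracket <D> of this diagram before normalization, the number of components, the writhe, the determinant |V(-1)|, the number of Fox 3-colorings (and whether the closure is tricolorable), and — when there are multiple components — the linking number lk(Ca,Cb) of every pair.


V(q) = -q^-6 + q^-5 - 2q^-4 + 3q^-3 - 2q^-2 + 3q^-1 - 1 + q - q^2
bracket: -A^-14 + A^-10 - A^-6 + 3A^-2 - 2A^2 + 3A^6 - 2A^10 + A^14 - A^18, w = -2
1 component, writhe -2, over 14 crossings
det 15, colorings 9 of 3^14 — tricolorable
observation: w = -2 shifts under R1 moves; the (-A^3)^(2) factor cancels that in V


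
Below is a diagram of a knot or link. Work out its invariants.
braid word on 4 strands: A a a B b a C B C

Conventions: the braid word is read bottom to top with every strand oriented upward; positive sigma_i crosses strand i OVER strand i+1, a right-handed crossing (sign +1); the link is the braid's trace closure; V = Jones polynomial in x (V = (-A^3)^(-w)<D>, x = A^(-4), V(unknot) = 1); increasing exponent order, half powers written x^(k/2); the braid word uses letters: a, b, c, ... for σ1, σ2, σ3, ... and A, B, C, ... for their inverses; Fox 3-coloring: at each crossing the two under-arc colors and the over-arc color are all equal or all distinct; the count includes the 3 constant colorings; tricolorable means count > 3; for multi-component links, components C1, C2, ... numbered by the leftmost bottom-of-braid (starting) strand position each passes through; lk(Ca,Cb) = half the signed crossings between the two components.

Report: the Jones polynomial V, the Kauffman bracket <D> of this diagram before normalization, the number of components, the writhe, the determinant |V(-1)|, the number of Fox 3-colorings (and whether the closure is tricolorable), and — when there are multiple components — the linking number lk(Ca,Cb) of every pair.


V(x) = x^-2 + 2 + x^2
bracket: -A^-11 - 2A^-3 - A^5, w = -1
3 components, writhe -1, over 9 crossings
lk(C1,C2) = +1
linking number lk(C1,C3) = 0
lk(C2,C3): -1
det 4, colorings 3 of 3^9 — not tricolorable
observation: the span of V is 4, within the link bound 9 + 3 - 1


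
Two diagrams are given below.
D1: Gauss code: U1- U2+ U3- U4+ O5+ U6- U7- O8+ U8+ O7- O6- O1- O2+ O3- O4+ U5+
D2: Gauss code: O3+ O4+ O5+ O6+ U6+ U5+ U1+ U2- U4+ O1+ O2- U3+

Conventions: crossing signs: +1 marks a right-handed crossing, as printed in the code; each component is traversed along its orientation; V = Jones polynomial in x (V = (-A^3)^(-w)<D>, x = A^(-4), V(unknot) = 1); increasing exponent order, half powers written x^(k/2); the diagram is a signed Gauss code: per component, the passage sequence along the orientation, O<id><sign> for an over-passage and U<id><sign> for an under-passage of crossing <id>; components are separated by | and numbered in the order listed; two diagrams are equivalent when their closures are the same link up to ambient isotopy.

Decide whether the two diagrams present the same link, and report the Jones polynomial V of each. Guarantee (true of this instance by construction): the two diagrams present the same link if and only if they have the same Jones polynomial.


equivalent: yes
V(D1) = 1  (w 0, c 8, <D> = 1)
V(D2) = 1  (w +4, c 6, <D> = A^12)
why: one V(x) for all 2 diagrams — one class (guaranteed)


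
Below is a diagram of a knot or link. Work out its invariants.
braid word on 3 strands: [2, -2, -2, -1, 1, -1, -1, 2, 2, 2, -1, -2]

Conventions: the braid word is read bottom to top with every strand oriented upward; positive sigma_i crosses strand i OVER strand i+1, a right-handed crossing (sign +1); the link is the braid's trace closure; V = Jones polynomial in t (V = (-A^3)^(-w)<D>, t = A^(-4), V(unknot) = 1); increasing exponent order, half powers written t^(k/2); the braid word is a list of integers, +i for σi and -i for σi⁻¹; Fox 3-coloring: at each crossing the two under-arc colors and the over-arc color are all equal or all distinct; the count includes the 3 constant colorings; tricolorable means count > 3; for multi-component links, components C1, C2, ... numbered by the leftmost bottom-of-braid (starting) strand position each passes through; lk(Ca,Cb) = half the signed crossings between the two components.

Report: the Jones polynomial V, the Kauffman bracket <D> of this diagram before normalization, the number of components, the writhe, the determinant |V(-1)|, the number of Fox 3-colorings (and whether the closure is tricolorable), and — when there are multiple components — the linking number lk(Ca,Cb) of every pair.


Jones polynomial: V(t) = -t^-5 + t^-4 - t^-3 + 2t^-2 - t^-1 + 2 - t
<D> = -A^-10 + 2A^-6 - A^-2 + 2A^2 - A^6 + A^10 - A^14; writhe -2
components 1, writhe -2 (12 crossings)
3-colorings: 9 of 3^12, det 9 — tricolorable
note: w = -2 (over 12 crossings) is diagram-only; (-A^3)^(2) removes it from V


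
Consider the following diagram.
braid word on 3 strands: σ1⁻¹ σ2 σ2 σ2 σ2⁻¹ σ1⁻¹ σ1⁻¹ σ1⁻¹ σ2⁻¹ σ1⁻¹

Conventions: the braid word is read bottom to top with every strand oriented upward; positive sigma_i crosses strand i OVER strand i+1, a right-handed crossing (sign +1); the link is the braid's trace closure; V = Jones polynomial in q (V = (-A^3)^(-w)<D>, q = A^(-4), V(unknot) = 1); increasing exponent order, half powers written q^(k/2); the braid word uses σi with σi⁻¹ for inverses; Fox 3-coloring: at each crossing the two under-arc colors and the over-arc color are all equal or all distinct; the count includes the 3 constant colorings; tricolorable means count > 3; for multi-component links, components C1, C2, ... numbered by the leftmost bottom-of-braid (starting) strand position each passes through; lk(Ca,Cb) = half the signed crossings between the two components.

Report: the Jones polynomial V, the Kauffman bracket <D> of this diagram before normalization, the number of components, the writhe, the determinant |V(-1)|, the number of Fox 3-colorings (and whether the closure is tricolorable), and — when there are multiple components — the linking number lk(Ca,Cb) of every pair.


Jones polynomial: V(q) = -q^-6 + q^-5 - q^-4 + 2q^-3 - q^-2 + q^-1
<D> = A^-8 - A^-4 + 2 - A^4 + A^8 - A^12; writhe -4
components 1, writhe -4 (10 crossings)
3-colorings: 3 of 3^10, det 7 — not tricolorable
note: inverse pairs cancel, leaving σ1⁻¹ σ2 σ2 σ1⁻¹ σ1⁻¹ σ1⁻¹ σ2⁻¹ σ1⁻¹


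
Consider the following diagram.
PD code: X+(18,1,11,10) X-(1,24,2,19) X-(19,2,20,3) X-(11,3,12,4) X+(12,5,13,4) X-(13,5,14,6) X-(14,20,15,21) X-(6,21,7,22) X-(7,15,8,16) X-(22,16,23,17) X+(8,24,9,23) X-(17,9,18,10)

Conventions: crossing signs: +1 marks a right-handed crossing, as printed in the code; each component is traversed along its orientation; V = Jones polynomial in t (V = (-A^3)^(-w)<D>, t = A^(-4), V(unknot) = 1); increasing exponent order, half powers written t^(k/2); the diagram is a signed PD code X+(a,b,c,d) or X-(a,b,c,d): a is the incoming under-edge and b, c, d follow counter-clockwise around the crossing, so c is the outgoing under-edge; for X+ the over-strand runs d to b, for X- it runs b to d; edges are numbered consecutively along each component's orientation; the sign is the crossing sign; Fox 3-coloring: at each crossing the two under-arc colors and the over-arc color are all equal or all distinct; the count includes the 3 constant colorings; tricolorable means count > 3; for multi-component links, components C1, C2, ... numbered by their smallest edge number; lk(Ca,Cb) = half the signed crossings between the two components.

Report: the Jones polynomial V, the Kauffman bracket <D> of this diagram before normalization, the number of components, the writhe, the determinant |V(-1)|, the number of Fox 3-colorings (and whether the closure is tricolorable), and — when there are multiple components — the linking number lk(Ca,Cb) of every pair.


V(t) = 2t^-6 + t^-4 + t^-2
bracket: A^-10 + A^-2 + 2A^6, w = -6
3 components, writhe -6, over 12 crossings
lk(C1,C2) = -1
linking number lk(C1,C3) = -1
lk(C2,C3): -1
det 4, colorings 3 of 3^12 — not tricolorable
observation: the span of V is 4, within the link bound 12 + 3 - 1


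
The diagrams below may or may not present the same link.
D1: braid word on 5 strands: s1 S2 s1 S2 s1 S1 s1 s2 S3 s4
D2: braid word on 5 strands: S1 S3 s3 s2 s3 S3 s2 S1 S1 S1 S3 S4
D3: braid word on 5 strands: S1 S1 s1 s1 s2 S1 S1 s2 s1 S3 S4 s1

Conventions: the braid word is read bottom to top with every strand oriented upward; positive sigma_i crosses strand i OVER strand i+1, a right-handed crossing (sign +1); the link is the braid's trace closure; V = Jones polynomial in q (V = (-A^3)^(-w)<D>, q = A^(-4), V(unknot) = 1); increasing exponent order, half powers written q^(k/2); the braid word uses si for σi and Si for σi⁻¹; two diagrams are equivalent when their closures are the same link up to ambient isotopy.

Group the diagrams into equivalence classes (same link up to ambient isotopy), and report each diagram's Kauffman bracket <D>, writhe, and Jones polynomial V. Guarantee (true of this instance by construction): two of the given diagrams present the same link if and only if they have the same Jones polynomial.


equivalence classes: {D1} | {D2} | {D3}
D1 (bracket A^-6 + A^-2 + A^2 + A^6; 10 crossings at w = +2): V = 1 + q + q^2 + q^3
V(D2) = q^-5 - q^-4 + 2q^-3 - q^-2 + 2q^-1 + q  [12 crossings, <D> = A^-16 + 2A^-8 - A^-4 + 2 - A^4 + A^8, w = -4]
V(D3) = 2 + q^2 + q^4  [12 crossings, <D> = A^-16 + A^-8 + 2, w = 0]
key observation: comparing 3 Jones polynomials yields 3 groups


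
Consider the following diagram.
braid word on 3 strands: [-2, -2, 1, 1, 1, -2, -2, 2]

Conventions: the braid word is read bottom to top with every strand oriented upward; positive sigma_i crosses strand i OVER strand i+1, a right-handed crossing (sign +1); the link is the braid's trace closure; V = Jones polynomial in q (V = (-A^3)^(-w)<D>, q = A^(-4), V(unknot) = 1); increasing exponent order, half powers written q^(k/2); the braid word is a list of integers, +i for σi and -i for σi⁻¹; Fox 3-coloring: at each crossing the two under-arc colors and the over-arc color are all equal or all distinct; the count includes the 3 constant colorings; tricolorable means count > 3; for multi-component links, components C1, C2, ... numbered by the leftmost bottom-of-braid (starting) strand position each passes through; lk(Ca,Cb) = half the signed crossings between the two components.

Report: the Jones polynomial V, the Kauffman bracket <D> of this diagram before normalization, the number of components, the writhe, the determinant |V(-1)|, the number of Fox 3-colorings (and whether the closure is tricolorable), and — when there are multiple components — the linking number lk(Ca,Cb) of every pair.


V = -q^-3 + q^-2 - q^-1 + 3 - q + q^2 - q^3
<D> = -A^-12 + A^-8 - A^-4 + 3 - A^4 + A^8 - A^12 (w = 0)
1 component over 8 crossings, w = 0
27 Fox colorings among 3^8, |V(-1)| = 9: tricolorable
why: the span of V is 6, forcing >= 6 crossings in any diagram


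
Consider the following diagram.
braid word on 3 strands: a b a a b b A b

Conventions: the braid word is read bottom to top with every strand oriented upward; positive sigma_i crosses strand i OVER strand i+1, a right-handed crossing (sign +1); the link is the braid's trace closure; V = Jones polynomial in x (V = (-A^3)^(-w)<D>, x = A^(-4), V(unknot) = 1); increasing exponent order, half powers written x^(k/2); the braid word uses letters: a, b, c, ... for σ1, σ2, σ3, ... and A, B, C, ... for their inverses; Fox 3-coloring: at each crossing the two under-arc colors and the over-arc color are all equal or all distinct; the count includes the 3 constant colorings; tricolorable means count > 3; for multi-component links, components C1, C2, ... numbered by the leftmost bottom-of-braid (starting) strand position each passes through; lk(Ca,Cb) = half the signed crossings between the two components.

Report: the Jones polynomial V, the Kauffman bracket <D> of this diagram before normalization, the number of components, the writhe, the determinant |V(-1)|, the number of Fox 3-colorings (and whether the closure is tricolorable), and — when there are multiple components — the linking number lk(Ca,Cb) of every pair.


Jones polynomial: V(x) = x^2 + 2x^4 - 2x^5 + x^6 - 2x^7 + x^8
<D> = A^-14 - 2A^-10 + A^-6 - 2A^-2 + 2A^2 + A^10; writhe +6
components 1, writhe +6 (8 crossings)
3-colorings: 27 of 3^8, det 9 — tricolorable
note: w = +6 (over 8 crossings) is diagram-only; (-A^3)^(-6) removes it from V


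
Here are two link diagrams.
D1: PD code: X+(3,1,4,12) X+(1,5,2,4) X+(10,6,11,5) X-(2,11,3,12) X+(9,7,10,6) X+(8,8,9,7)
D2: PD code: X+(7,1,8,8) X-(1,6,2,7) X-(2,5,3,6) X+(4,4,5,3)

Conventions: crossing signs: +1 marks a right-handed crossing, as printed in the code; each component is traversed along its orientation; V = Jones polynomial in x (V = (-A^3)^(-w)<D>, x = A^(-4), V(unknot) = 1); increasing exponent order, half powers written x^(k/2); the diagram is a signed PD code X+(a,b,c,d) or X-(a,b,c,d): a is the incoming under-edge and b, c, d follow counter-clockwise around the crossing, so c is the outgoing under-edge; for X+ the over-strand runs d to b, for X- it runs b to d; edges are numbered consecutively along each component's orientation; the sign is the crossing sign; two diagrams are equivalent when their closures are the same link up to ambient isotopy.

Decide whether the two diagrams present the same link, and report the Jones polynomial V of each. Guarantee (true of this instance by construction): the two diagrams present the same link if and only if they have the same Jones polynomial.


equivalent: yes
D1 (bracket A^12; 6 crossings at w = +4): V = 1
V(D2) = 1  (w 0, c 4, <D> = 1)
key observation: Reidemeister moves carry D1 (6 crossings) to D2 (4)


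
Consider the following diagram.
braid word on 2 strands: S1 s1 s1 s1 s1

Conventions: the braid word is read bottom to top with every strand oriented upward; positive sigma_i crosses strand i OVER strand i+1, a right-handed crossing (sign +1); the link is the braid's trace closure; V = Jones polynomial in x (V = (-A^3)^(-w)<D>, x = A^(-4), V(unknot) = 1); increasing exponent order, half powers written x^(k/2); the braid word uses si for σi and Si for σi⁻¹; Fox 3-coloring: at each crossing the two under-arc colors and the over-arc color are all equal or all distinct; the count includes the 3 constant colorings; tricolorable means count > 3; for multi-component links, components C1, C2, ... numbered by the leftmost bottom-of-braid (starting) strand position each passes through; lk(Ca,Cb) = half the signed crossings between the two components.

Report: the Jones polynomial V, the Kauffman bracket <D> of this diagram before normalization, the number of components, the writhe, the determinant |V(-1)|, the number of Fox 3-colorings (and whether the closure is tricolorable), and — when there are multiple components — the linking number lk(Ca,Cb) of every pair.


V(x) = x + x^3 - x^4
bracket: A^-7 - A^-3 - A^5, w = +3
1 component, writhe +3, over 5 crossings
det 3, colorings 9 of 3^5 — tricolorable
observation: a (2,3) torus form — a single generator 3 times


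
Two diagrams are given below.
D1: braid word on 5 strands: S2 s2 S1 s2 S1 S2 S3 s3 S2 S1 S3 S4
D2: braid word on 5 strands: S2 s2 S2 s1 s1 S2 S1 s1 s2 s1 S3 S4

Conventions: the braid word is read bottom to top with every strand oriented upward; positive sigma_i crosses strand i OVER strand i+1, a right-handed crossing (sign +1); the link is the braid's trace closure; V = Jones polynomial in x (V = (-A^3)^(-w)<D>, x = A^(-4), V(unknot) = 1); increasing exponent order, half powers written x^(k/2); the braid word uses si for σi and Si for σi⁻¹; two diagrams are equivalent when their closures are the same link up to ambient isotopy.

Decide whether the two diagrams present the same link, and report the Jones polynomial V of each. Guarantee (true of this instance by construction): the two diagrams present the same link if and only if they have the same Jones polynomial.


equivalent: no
D1 (bracket A^-14 - A^-10 + 2A^-6 - A^-2 + A^2 - A^6; 12 crossings at w = -6): V = -x^-6 + x^-5 - x^-4 + 2x^-3 - x^-2 + x^-1
D2 (bracket -A^-16 + A^-12 + A^-4; 12 crossings at w = 0): V = x + x^3 - x^4
key observation: V(x) takes 2 values over 2 diagrams, fixing the grouping


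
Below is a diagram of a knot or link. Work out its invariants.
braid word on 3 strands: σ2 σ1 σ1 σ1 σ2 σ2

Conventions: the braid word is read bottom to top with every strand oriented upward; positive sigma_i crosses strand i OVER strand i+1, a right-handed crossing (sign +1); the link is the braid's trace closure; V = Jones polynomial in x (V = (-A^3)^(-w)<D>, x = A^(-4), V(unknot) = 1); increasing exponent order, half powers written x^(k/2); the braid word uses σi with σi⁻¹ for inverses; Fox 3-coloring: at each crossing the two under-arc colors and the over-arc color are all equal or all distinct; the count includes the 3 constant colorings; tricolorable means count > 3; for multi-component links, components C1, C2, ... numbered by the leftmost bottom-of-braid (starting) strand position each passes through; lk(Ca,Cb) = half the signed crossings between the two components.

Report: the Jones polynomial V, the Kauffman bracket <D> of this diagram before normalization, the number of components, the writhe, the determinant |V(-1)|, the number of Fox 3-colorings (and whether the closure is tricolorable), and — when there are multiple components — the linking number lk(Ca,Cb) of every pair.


V(x) = x^2 + 2x^4 - 2x^5 + x^6 - 2x^7 + x^8
bracket: A^-14 - 2A^-10 + A^-6 - 2A^-2 + 2A^2 + A^10, w = +6
1 component, writhe +6, over 6 crossings
det 9, colorings 27 of 3^6 — tricolorable
observation: |V(-1)| = 9: so tricolorable, since 3 divides 9
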